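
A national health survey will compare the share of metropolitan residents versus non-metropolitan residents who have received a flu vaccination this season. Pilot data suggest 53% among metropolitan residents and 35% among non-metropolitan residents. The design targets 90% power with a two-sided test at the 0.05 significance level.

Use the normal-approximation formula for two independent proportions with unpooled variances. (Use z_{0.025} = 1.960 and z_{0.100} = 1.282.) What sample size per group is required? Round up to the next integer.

n = (z_{α/2} + z_β)² · [p₁(1−p₁) + p₂(1−p₂)] / (p₁ − p₂)²
  = (1.960 + 1.282)² · (0.53·0.47 + 0.35·0.65) / (0.18)²
  = (3.242)² · (0.2491 + 0.2275) / 0.0324
  = 10.5106 · 0.4766 / 0.0324
  = 154.61
Round up → n = 155 per group.

n = 155 per group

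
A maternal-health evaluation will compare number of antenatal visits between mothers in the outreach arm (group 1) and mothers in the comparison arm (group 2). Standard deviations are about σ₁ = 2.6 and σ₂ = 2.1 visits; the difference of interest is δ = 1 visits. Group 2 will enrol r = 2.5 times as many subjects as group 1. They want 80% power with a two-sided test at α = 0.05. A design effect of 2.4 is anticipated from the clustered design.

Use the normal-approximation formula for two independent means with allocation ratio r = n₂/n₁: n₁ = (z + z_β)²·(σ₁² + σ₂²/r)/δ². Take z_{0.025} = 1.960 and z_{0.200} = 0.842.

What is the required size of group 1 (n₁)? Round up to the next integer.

n₁ = 161

n₁ = (z_{α/2} + z_β)² · (σ₁² + σ₂²/r) / δ²
   = (1.960 + 0.842)² · (2.6² + 2.1²/2.5) / 1²
   = 7.8512 · (6.76 + 1.764) / 1
   = 7.8512 · 8.524 / 1
   = 66.92
Design effect: 2.4 × 66.92 = 160.62.
Round up → n₁ = 161; n₂ = r·n₁ = 2.5 × 161 = 403.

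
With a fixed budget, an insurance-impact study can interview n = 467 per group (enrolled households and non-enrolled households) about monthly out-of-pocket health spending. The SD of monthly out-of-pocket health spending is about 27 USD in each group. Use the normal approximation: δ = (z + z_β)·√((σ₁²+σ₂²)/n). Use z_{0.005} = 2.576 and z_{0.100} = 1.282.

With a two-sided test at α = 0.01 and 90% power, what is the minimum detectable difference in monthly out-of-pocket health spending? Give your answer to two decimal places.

Minimum detectable difference ≈ 6.82 USD

δ = (z_{α/2} + z_β) · √((σ₁²+σ₂²)/n)
  = (2.576 + 1.282) · √(1458/467)
  = 3.858 · √3.1221
  = 3.858 · 1.7669
  = 6.8168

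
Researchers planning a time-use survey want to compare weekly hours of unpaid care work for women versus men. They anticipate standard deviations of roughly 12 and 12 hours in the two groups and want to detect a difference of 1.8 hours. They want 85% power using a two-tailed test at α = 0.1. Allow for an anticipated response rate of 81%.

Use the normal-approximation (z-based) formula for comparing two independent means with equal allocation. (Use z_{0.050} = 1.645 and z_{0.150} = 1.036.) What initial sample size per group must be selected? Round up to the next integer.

n = 789 per group

n = (z_{α/2} + z_β)² · (σ₁² + σ₂²) / δ²
  = (1.645 + 1.036)² · (12² + 12² = 288) / 1.8²
  = 7.1878 · 288 / 3.24
  = 638.91
Adjust for 81% response: 638.91 / 0.81 = 788.78.
Round up → n = 789 per group.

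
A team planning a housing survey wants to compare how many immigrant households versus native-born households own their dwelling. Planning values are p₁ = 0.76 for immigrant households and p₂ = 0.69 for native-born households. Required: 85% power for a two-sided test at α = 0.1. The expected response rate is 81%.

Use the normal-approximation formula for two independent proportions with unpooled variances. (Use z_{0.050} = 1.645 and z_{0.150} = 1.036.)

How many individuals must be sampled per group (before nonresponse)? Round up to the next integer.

n = (z_{α/2} + z_β)² · [p₁(1−p₁) + p₂(1−p₂)] / (p₁ − p₂)²
  = (1.645 + 1.036)² · (0.76·0.24 + 0.69·0.31) / (0.07)²
  = (2.681)² · (0.1824 + 0.2139) / 0.0049
  = 7.1878 · 0.3963 / 0.0049
  = 581.33
Adjust for 81% response: 581.33 / 0.81 = 717.69.
Round up → n = 718 per group.

n = 718 per group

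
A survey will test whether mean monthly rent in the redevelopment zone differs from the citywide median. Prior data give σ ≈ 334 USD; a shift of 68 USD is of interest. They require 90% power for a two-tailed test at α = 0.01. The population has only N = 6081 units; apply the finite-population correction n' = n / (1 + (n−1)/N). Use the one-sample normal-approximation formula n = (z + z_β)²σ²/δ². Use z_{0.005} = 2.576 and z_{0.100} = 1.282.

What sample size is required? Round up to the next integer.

n = (z_{α/2} + z_β)² · σ² / δ²
  = (2.576 + 1.282)² · 334² / 68²
  = 14.8842 · 111556 / 4624
  = 359.09
Finite-population correction (N = 6081): 359.09 / (1 + (359.09 − 1)/6081) = 339.12.
Round up → n = 340.

n = 340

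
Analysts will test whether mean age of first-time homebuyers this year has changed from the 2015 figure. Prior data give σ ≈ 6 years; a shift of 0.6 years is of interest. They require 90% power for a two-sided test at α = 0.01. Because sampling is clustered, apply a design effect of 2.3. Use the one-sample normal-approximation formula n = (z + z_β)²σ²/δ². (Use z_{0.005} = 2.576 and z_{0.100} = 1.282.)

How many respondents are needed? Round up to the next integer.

n = (z_{α/2} + z_β)² · σ² / δ²
  = (2.576 + 1.282)² · 6² / 0.6²
  = 14.8842 · 36 / 0.36
  = 1488.42
Design effect: 2.3 × 1488.42 = 3423.36.
Round up → n = 3424.

n = 3424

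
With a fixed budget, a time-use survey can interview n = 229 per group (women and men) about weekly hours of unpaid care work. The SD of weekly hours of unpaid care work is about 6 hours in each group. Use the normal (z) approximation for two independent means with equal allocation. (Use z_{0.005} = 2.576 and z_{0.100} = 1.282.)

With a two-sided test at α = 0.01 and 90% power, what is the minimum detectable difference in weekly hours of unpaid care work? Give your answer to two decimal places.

Minimum detectable difference ≈ 2.16 hours

δ = (z_{α/2} + z_β) · √((σ₁²+σ₂²)/n)
  = (2.576 + 1.282) · √(72/229)
  = 3.858 · √0.31441
  = 3.858 · 0.5607
  = 2.1633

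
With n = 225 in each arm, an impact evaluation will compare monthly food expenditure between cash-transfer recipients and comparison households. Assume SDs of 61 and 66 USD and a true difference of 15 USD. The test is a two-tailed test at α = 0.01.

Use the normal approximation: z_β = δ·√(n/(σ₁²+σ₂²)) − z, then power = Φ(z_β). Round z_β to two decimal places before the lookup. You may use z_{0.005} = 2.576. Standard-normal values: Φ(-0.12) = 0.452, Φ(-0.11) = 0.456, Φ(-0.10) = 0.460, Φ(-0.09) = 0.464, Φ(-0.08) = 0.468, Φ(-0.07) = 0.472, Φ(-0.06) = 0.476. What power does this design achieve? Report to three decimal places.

z_β = δ·√(n/(σ₁²+σ₂²)) − z_{α/2}
    = 15 · √(225/8077) − 2.576
    = 15 · 0.16690 − 2.576
    = 2.5036 − 2.576 = -0.0724 → -0.07
Power = Φ(-0.07) = 0.472.

Power ≈ 0.472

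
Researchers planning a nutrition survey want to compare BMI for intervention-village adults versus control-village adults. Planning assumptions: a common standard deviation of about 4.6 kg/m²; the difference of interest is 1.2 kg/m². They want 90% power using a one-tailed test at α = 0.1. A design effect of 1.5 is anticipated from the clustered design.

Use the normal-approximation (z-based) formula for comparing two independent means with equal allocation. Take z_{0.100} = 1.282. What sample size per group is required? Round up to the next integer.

n = 290 per group

n = (z_α + z_β)² · (σ₁² + σ₂²) / δ²
  = (1.282 + 1.282)² · (2·4.6² = 42.32) / 1.2²
  = 6.5741 · 42.32 / 1.44
  = 193.21
Design effect: 1.5 × 193.21 = 289.81.
Round up → n = 290 per group.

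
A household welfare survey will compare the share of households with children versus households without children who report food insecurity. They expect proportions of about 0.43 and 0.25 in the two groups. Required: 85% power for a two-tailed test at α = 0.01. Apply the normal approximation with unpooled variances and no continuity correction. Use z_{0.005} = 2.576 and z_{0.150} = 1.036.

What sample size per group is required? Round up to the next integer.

n = 175 per group

n = (z_{α/2} + z_β)² · [p₁(1−p₁) + p₂(1−p₂)] / (p₁ − p₂)²
  = (2.576 + 1.036)² · (0.43·0.57 + 0.25·0.75) / (0.18)²
  = (3.612)² · (0.2451 + 0.1875) / 0.0324
  = 13.0465 · 0.4326 / 0.0324
  = 174.20
Round up → n = 175 per group.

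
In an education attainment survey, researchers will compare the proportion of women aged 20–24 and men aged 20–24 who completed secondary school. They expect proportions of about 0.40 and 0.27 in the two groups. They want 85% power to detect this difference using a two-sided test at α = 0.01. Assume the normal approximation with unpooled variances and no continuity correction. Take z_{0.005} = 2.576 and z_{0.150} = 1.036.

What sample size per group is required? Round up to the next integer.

n = 338 per group

n = (z_{α/2} + z_β)² · [p₁(1−p₁) + p₂(1−p₂)] / (p₁ − p₂)²
  = (2.576 + 1.036)² · (0.40·0.60 + 0.27·0.73) / (0.13)²
  = (3.612)² · (0.2400 + 0.1971) / 0.0169
  = 13.0465 · 0.4371 / 0.0169
  = 337.43
Round up → n = 338 per group.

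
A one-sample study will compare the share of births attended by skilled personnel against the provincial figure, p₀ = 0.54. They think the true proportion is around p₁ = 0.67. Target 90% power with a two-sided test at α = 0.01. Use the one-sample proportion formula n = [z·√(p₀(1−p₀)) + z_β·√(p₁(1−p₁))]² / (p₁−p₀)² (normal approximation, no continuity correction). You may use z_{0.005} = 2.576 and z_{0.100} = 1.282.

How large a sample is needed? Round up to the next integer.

n = [z_{α/2}·√(p₀q₀) + z_β·√(p₁q₁)]² / (p₁ − p₀)²
  = [2.576·√(0.54·0.46) + 1.282·√(0.67·0.33)]² / (0.13)²
  = [2.576·0.4984 + 1.282·0.4702]² / 0.0169
  = [1.8867]² / 0.0169
  = 210.63
Round up → n = 211.

n = 211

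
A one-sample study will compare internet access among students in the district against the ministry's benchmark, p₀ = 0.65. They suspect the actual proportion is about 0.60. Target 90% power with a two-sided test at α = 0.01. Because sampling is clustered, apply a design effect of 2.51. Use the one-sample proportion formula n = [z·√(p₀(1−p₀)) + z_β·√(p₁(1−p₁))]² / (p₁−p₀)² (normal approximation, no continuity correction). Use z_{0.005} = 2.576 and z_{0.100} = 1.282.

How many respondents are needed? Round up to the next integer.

n = 3462

n = [z_{α/2}·√(p₀q₀) + z_β·√(p₁q₁)]² / (p₁ − p₀)²
  = [2.576·√(0.65·0.35) + 1.282·√(0.60·0.40)]² / (-0.05)²
  = [2.576·0.4770 + 1.282·0.4899]² / 0.0025
  = [1.8567]² / 0.0025
  = 1378.97
Design effect: 2.51 × 1378.97 = 3461.21.
Round up → n = 3462.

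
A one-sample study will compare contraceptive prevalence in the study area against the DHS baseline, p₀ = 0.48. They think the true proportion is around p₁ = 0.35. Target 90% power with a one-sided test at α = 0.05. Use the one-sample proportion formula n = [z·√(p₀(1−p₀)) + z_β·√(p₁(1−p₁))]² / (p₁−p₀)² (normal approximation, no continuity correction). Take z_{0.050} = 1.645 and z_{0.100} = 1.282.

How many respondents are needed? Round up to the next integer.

n = [z_α·√(p₀q₀) + z_β·√(p₁q₁)]² / (p₁ − p₀)²
  = [1.645·√(0.48·0.52) + 1.282·√(0.35·0.65)]² / (-0.13)²
  = [1.645·0.4996 + 1.282·0.4770]² / 0.0169
  = [1.4333]² / 0.0169
  = 121.56
Round up → n = 122.

n = 122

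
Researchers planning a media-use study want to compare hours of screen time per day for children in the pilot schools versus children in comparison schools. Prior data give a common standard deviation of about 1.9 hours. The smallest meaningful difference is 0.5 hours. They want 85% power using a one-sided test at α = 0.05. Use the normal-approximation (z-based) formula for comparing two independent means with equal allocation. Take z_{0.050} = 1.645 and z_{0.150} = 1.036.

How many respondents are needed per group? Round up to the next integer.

n = (z_α + z_β)² · (σ₁² + σ₂²) / δ²
  = (1.645 + 1.036)² · (2·1.9² = 7.22) / 0.5²
  = 7.1878 · 7.22 / 0.25
  = 207.58
Round up → n = 208 per group.

n = 208 per group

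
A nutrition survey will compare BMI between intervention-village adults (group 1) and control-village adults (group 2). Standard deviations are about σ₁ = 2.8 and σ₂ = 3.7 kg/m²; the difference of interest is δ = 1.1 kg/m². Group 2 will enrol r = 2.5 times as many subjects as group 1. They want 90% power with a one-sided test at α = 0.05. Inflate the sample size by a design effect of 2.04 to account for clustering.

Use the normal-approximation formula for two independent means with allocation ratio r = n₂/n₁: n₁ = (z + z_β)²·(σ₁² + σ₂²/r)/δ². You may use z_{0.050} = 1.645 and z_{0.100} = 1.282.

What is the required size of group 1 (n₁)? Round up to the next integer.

n₁ = (z_α + z_β)² · (σ₁² + σ₂²/r) / δ²
   = (1.645 + 1.282)² · (2.8² + 3.7²/2.5) / 1.1²
   = 8.5673 · (7.84 + 5.476) / 1.21
   = 8.5673 · 13.316 / 1.21
   = 94.28
Design effect: 2.04 × 94.28 = 192.34.
Round up → n₁ = 193; n₂ = r·n₁ = 2.5 × 193 = 483.

n₁ = 193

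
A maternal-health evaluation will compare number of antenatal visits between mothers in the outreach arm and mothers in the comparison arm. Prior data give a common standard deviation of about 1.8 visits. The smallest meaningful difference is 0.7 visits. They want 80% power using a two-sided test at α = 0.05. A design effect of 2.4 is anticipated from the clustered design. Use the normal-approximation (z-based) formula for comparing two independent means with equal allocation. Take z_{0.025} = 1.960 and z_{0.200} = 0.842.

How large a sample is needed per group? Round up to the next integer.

n = (z_{α/2} + z_β)² · (σ₁² + σ₂²) / δ²
  = (1.960 + 0.842)² · (2·1.8² = 6.48) / 0.7²
  = 7.8512 · 6.48 / 0.49
  = 103.83
Design effect: 2.4 × 103.83 = 249.19.
Round up → n = 250 per group.

n = 250 per group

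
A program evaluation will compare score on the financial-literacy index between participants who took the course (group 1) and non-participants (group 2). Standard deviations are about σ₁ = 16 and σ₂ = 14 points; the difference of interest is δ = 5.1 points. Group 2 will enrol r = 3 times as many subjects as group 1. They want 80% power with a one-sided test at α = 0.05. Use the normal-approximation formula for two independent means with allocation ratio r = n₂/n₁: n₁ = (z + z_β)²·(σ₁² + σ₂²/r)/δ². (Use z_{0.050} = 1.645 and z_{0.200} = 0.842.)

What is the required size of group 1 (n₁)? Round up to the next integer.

n₁ = (z_α + z_β)² · (σ₁² + σ₂²/r) / δ²
   = (1.645 + 0.842)² · (16² + 14²/3) / 5.1²
   = 6.1852 · (256 + 65.3333) / 26.01
   = 6.1852 · 321.3333 / 26.01
   = 76.41
Round up → n₁ = 77; n₂ = r·n₁ = 3 × 77 = 231.

n₁ = 77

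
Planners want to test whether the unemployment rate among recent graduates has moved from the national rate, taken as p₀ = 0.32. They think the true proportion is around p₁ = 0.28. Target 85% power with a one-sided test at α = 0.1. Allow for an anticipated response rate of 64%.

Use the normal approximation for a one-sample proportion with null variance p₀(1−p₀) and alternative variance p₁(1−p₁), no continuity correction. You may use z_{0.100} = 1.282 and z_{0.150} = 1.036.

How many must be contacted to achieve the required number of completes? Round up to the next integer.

n = 1104

n = [z_α·√(p₀q₀) + z_β·√(p₁q₁)]² / (p₁ − p₀)²
  = [1.282·√(0.32·0.68) + 1.036·√(0.28·0.72)]² / (-0.04)²
  = [1.282·0.4665 + 1.036·0.4490]² / 0.0016
  = [1.0632]² / 0.0016
  = 706.48
Adjust for 64% response: 706.48 / 0.64 = 1103.87.
Round up → n = 1104.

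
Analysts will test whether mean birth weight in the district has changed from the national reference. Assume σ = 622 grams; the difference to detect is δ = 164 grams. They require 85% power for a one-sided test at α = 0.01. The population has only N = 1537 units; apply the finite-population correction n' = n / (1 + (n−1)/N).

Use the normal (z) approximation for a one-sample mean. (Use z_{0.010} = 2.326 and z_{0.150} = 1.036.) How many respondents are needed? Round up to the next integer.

n = (z_α + z_β)² · σ² / δ²
  = (2.326 + 1.036)² · 622² / 164²
  = 11.3030 · 386884 / 26896
  = 162.59
Finite-population correction (N = 1537): 162.59 / (1 + (162.59 − 1)/1537) = 147.12.
Round up → n = 148.

n = 148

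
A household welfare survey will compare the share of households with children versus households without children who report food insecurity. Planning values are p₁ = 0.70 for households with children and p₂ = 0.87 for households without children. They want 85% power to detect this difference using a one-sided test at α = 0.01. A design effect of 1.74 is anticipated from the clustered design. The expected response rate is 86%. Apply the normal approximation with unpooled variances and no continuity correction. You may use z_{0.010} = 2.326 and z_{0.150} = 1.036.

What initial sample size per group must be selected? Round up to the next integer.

n = 256 per group

n = (z_α + z_β)² · [p₁(1−p₁) + p₂(1−p₂)] / (p₁ − p₂)²
  = (2.326 + 1.036)² · (0.70·0.30 + 0.87·0.13) / (-0.17)²
  = (3.362)² · (0.2100 + 0.1131) / 0.0289
  = 11.3030 · 0.3231 / 0.0289
  = 126.37
Design effect: 1.74 × 126.37 = 219.88.
Adjust for 86% response: 219.88 / 0.86 = 255.67.
Round up → n = 256 per group.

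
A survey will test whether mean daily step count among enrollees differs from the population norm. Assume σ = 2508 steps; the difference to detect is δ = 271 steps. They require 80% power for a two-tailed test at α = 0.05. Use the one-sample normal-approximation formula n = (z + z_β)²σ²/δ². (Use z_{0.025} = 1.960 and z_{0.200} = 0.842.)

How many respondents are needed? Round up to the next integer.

n = 673

n = (z_{α/2} + z_β)² · σ² / δ²
  = (1.960 + 0.842)² · 2508² / 271²
  = 7.8512 · 6290064 / 73441
  = 672.44
Round up → n = 673.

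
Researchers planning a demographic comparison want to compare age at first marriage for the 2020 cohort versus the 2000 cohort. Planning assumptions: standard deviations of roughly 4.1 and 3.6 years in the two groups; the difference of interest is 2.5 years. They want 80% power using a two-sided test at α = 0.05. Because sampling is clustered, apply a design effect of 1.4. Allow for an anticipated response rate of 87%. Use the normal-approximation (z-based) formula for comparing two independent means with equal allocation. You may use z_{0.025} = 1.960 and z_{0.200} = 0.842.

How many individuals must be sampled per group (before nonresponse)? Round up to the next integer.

n = 61 per group

n = (z_{α/2} + z_β)² · (σ₁² + σ₂²) / δ²
  = (1.960 + 0.842)² · (4.1² + 3.6² = 29.77) / 2.5²
  = 7.8512 · 29.77 / 6.25
  = 37.40
Design effect: 1.4 × 37.40 = 52.36.
Adjust for 87% response: 52.36 / 0.87 = 60.18.
Round up → n = 61 per group.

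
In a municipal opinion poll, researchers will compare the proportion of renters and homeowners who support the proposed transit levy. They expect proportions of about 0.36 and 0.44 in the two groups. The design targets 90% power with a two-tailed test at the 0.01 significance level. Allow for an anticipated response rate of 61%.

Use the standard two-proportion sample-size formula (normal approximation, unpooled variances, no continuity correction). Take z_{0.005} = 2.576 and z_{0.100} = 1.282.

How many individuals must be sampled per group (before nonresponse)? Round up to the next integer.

n = (z_{α/2} + z_β)² · [p₁(1−p₁) + p₂(1−p₂)] / (p₁ − p₂)²
  = (2.576 + 1.282)² · (0.36·0.64 + 0.44·0.56) / (-0.08)²
  = (3.858)² · (0.2304 + 0.2464) / 0.0064
  = 14.8842 · 0.4768 / 0.0064
  = 1108.87
Adjust for 61% response: 1108.87 / 0.61 = 1817.82.
Round up → n = 1818 per group.

n = 1818 per group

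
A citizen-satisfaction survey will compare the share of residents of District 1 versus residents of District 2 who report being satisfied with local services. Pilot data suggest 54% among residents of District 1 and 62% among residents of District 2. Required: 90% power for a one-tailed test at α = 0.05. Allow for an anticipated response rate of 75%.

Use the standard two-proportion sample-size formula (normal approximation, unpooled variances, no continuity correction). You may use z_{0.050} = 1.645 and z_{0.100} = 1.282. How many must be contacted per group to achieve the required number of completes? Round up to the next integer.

n = 864 per group

n = (z_α + z_β)² · [p₁(1−p₁) + p₂(1−p₂)] / (p₁ − p₂)²
  = (1.645 + 1.282)² · (0.54·0.46 + 0.62·0.38) / (-0.08)²
  = (2.927)² · (0.2484 + 0.2356) / 0.0064
  = 8.5673 · 0.4840 / 0.0064
  = 647.90
Adjust for 75% response: 647.90 / 0.75 = 863.87.
Round up → n = 864 per group.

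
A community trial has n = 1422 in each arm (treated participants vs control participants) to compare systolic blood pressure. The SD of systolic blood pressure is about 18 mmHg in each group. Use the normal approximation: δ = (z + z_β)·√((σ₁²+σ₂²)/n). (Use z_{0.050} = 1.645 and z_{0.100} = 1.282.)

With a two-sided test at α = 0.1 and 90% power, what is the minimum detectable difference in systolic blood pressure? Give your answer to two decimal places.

Minimum detectable difference ≈ 1.98 mmHg

δ = (z_{α/2} + z_β) · √((σ₁²+σ₂²)/n)
  = (1.645 + 1.282) · √(648/1422)
  = 2.927 · √0.4557
  = 2.927 · 0.6751
  = 1.9759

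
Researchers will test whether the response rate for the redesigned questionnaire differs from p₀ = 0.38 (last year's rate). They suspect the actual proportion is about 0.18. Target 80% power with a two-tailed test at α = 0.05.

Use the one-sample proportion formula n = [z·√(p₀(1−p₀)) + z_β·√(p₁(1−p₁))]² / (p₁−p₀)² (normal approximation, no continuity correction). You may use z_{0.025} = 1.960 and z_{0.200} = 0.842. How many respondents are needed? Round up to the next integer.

n = 41

n = [z_{α/2}·√(p₀q₀) + z_β·√(p₁q₁)]² / (p₁ − p₀)²
  = [1.960·√(0.38·0.62) + 0.842·√(0.18·0.82)]² / (-0.20)²
  = [1.960·0.4854 + 0.842·0.3842]² / 0.0400
  = [1.2748]² / 0.0400
  = 40.63
Round up → n = 41.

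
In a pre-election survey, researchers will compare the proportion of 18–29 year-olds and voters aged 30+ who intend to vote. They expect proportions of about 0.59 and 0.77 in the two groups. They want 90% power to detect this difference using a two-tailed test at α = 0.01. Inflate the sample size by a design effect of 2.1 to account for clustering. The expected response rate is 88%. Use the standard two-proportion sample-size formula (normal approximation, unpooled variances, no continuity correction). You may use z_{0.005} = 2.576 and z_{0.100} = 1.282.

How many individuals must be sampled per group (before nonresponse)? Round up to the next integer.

n = 460 per group

n = (z_{α/2} + z_β)² · [p₁(1−p₁) + p₂(1−p₂)] / (p₁ − p₂)²
  = (2.576 + 1.282)² · (0.59·0.41 + 0.77·0.23) / (-0.18)²
  = (3.858)² · (0.2419 + 0.1771) / 0.0324
  = 14.8842 · 0.4190 / 0.0324
  = 192.48
Design effect: 2.1 × 192.48 = 404.22.
Adjust for 88% response: 404.22 / 0.88 = 459.34.
Round up → n = 460 per group.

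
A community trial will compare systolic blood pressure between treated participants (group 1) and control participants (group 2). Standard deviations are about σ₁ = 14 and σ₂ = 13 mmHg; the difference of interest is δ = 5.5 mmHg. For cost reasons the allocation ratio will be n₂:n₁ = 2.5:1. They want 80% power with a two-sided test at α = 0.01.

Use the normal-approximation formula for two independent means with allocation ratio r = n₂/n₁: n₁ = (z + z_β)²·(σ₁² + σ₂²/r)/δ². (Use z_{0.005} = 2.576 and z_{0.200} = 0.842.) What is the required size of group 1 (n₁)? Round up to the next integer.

n₁ = (z_{α/2} + z_β)² · (σ₁² + σ₂²/r) / δ²
   = (2.576 + 0.842)² · (14² + 13²/2.5) / 5.5²
   = 11.6827 · (196 + 67.6) / 30.25
   = 11.6827 · 263.6 / 30.25
   = 101.80
Round up → n₁ = 102; n₂ = r·n₁ = 2.5 × 102 = 255.

n₁ = 102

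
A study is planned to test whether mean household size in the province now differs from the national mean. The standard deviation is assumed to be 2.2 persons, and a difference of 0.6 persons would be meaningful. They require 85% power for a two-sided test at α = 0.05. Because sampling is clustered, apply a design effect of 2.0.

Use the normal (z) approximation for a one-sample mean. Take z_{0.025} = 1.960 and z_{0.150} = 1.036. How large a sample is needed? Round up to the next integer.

n = 242

n = (z_{α/2} + z_β)² · σ² / δ²
  = (1.960 + 1.036)² · 2.2² / 0.6²
  = 8.9760 · 4.84 / 0.36
  = 120.68
Design effect: 2.0 × 120.68 = 241.36.
Round up → n = 242.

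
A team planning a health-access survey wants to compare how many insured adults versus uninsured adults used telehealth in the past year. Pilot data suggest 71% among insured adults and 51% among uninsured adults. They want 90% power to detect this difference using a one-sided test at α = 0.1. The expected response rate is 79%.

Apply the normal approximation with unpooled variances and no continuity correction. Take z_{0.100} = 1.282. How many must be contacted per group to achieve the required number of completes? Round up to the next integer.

n = 95 per group

n = (z_α + z_β)² · [p₁(1−p₁) + p₂(1−p₂)] / (p₁ − p₂)²
  = (1.282 + 1.282)² · (0.71·0.29 + 0.51·0.49) / (0.20)²
  = (2.564)² · (0.2059 + 0.2499) / 0.0400
  = 6.5741 · 0.4558 / 0.0400
  = 74.91
Adjust for 79% response: 74.91 / 0.79 = 94.83.
Round up → n = 95 per group.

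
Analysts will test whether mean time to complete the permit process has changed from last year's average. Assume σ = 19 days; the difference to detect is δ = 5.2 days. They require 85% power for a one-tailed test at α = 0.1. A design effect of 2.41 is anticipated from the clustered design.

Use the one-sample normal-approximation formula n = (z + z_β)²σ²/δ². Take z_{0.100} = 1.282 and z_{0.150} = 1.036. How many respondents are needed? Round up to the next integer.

n = (z_α + z_β)² · σ² / δ²
  = (1.282 + 1.036)² · 19² / 5.2²
  = 5.3731 · 361 / 27.04
  = 71.73
Design effect: 2.41 × 71.73 = 172.88.
Round up → n = 173.

n = 173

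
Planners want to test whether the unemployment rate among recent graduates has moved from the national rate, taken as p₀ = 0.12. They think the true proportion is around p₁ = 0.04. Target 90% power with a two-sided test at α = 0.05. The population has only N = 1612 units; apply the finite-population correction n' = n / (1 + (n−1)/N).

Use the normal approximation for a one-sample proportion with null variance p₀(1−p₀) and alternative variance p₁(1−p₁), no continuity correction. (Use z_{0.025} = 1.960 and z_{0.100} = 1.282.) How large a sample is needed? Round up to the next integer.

n = 115

n = [z_{α/2}·√(p₀q₀) + z_β·√(p₁q₁)]² / (p₁ − p₀)²
  = [1.960·√(0.12·0.88) + 1.282·√(0.04·0.96)]² / (-0.08)²
  = [1.960·0.3250 + 1.282·0.1960]² / 0.0064
  = [0.8881]² / 0.0064
  = 123.25
Finite-population correction (N = 1612): 123.25 / (1 + (123.25 − 1)/1612) = 114.56.
Round up → n = 115.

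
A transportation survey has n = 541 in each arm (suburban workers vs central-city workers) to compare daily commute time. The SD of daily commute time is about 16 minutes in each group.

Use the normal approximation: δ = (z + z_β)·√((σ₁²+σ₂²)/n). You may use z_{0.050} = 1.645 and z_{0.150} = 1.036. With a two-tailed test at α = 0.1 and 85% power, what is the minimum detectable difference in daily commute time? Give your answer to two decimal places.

δ = (z_{α/2} + z_β) · √((σ₁²+σ₂²)/n)
  = (1.645 + 1.036) · √(512/541)
  = 2.681 · √0.9464
  = 2.681 · 0.9728
  = 2.6082

Minimum detectable difference ≈ 2.61 minutes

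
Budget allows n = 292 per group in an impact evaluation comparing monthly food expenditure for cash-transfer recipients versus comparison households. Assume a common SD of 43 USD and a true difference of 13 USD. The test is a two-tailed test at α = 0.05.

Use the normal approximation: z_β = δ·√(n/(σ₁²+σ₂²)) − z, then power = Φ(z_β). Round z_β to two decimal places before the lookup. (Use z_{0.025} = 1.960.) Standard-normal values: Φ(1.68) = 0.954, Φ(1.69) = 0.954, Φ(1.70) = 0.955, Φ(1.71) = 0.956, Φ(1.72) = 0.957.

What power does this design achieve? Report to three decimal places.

Power ≈ 0.954

z_β = δ·√(n/(σ₁²+σ₂²)) − z_{α/2}
    = 13 · √(292/3698) − 1.960
    = 13 · 0.28100 − 1.960
    = 3.6530 − 1.960 = 1.6930 → 1.69
Power = Φ(1.69) = 0.954.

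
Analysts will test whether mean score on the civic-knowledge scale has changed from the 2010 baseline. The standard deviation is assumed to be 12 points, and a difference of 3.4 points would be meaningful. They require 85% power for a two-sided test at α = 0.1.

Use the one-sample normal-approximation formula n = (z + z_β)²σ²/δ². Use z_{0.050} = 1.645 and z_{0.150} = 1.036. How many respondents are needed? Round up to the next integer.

n = 90

n = (z_{α/2} + z_β)² · σ² / δ²
  = (1.645 + 1.036)² · 12² / 3.4²
  = 7.1878 · 144 / 11.56
  = 89.54
Round up → n = 90.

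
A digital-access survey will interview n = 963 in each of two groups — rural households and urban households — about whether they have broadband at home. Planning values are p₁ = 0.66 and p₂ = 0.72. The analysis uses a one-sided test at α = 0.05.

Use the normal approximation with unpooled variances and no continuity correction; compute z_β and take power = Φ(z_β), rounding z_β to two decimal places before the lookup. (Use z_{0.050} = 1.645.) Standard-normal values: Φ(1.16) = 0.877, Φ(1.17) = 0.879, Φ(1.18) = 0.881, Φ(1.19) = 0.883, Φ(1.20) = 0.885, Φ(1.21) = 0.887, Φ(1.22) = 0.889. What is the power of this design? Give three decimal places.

Power ≈ 0.887

z_β = |p₁−p₂|·√(n/[p₁q₁+p₂q₂]) − z_α
    = 0.06 · √(963/0.4260) − 1.645
    = 0.06 · 47.5454 − 1.645
    = 2.8527 − 1.645 = 1.2077 → 1.21
Power = Φ(1.21) = 0.887.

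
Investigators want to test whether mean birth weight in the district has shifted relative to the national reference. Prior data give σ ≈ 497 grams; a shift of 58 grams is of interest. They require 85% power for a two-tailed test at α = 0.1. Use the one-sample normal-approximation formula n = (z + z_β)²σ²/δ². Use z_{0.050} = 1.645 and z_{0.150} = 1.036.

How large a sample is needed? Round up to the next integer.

n = (z_{α/2} + z_β)² · σ² / δ²
  = (1.645 + 1.036)² · 497² / 58²
  = 7.1878 · 247009 / 3364
  = 527.78
Round up → n = 528.

n = 528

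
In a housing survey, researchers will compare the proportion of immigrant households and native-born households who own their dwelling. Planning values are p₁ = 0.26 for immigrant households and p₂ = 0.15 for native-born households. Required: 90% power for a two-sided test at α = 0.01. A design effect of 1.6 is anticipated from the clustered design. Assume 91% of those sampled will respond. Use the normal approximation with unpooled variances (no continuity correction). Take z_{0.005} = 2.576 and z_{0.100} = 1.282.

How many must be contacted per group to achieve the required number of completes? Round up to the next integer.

n = 692 per group

n = (z_{α/2} + z_β)² · [p₁(1−p₁) + p₂(1−p₂)] / (p₁ − p₂)²
  = (2.576 + 1.282)² · (0.26·0.74 + 0.15·0.85) / (0.11)²
  = (3.858)² · (0.1924 + 0.1275) / 0.0121
  = 14.8842 · 0.3199 / 0.0121
  = 393.51
Design effect: 1.6 × 393.51 = 629.61.
Adjust for 91% response: 629.61 / 0.91 = 691.88.
Round up → n = 692 per group.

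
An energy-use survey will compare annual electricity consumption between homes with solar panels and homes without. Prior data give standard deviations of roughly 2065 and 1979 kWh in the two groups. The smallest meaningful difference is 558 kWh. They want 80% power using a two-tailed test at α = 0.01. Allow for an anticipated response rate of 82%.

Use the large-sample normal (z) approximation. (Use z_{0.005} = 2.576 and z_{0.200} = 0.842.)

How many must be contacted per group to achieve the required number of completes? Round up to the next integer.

n = 375 per group

n = (z_{α/2} + z_β)² · (σ₁² + σ₂²) / δ²
  = (2.576 + 0.842)² · (2065² + 1979² = 8180666) / 558²
  = 11.6827 · 8180666 / 311364
  = 306.95
Adjust for 82% response: 306.95 / 0.82 = 374.33.
Round up → n = 375 per group.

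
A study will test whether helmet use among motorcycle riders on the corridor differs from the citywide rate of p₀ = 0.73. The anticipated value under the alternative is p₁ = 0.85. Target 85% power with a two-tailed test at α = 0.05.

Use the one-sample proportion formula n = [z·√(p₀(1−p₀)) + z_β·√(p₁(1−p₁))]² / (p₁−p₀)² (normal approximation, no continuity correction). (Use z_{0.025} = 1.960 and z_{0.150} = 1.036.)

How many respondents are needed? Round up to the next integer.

n = 107

n = [z_{α/2}·√(p₀q₀) + z_β·√(p₁q₁)]² / (p₁ − p₀)²
  = [1.960·√(0.73·0.27) + 1.036·√(0.85·0.15)]² / (0.12)²
  = [1.960·0.4440 + 1.036·0.3571]² / 0.0144
  = [1.2401]² / 0.0144
  = 106.79
Round up → n = 107.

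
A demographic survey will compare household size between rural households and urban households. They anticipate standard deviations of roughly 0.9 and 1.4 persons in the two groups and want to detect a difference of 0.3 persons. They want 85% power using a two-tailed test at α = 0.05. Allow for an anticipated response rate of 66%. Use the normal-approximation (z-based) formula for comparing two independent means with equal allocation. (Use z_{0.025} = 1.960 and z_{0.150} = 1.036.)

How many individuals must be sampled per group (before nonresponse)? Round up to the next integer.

n = 419 per group

n = (z_{α/2} + z_β)² · (σ₁² + σ₂²) / δ²
  = (1.960 + 1.036)² · (0.9² + 1.4² = 2.77) / 0.3²
  = 8.9760 · 2.77 / 0.09
  = 276.26
Adjust for 66% response: 276.26 / 0.66 = 418.58.
Round up → n = 419 per group.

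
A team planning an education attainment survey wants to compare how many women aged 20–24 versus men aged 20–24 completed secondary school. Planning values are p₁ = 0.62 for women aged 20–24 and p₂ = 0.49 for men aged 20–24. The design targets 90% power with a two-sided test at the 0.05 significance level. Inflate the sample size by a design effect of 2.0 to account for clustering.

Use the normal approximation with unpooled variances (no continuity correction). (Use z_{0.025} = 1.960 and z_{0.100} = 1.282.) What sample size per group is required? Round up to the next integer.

n = (z_{α/2} + z_β)² · [p₁(1−p₁) + p₂(1−p₂)] / (p₁ − p₂)²
  = (1.960 + 1.282)² · (0.62·0.38 + 0.49·0.51) / (0.13)²
  = (3.242)² · (0.2356 + 0.2499) / 0.0169
  = 10.5106 · 0.4855 / 0.0169
  = 301.95
Design effect: 2.0 × 301.95 = 603.89.
Round up → n = 604 per group.

n = 604 per group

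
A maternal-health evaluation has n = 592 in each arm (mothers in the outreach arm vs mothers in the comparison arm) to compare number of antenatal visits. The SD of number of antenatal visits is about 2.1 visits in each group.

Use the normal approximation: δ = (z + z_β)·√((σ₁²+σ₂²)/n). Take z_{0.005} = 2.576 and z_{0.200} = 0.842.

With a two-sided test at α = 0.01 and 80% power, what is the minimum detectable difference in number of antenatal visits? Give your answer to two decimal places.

Minimum detectable difference ≈ 0.42 visits

δ = (z_{α/2} + z_β) · √((σ₁²+σ₂²)/n)
  = (2.576 + 0.842) · √(8.82/592)
  = 3.418 · √0.0149
  = 3.418 · 0.1221
  = 0.4172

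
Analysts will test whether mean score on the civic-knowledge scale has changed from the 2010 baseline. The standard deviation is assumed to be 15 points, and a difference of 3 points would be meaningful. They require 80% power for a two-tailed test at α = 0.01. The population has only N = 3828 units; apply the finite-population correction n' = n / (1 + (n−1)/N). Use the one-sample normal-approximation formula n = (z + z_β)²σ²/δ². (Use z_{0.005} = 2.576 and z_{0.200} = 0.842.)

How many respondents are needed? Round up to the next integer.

n = (z_{α/2} + z_β)² · σ² / δ²
  = (2.576 + 0.842)² · 15² / 3²
  = 11.6827 · 225 / 9
  = 292.07
Finite-population correction (N = 3828): 292.07 / (1 + (292.07 − 1)/3828) = 271.43.
Round up → n = 272.

n = 272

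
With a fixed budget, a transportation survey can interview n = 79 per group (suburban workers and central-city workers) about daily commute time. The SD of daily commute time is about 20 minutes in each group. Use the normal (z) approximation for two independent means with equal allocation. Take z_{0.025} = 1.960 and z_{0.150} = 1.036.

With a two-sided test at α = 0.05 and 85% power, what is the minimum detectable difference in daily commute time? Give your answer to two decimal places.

Minimum detectable difference ≈ 9.53 minutes

δ = (z_{α/2} + z_β) · √((σ₁²+σ₂²)/n)
  = (1.960 + 1.036) · √(800/79)
  = 2.996 · √10.1266
  = 2.996 · 3.1822
  = 9.5340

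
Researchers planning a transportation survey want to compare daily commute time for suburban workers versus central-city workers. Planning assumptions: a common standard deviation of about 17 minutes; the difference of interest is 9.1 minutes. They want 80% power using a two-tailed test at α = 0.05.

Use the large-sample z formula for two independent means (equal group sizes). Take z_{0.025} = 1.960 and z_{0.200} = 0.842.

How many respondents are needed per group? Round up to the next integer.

n = 55 per group

n = (z_{α/2} + z_β)² · (σ₁² + σ₂²) / δ²
  = (1.960 + 0.842)² · (2·17² = 578) / 9.1²
  = 7.8512 · 578 / 82.81
  = 54.80
Round up → n = 55 per group.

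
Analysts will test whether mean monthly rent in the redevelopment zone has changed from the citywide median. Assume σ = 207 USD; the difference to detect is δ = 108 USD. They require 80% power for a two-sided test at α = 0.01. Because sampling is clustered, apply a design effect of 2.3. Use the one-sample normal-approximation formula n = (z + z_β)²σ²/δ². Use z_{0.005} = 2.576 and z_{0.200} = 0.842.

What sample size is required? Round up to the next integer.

n = 99

n = (z_{α/2} + z_β)² · σ² / δ²
  = (2.576 + 0.842)² · 207² / 108²
  = 11.6827 · 42849 / 11664
  = 42.92
Design effect: 2.3 × 42.92 = 98.71.
Round up → n = 99.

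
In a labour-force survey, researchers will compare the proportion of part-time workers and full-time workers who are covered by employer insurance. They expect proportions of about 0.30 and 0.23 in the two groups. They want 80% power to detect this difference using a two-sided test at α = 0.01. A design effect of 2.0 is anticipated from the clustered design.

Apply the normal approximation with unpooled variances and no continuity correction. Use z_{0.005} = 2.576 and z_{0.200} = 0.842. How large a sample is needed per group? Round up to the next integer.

n = 1846 per group

n = (z_{α/2} + z_β)² · [p₁(1−p₁) + p₂(1−p₂)] / (p₁ − p₂)²
  = (2.576 + 0.842)² · (0.30·0.70 + 0.23·0.77) / (0.07)²
  = (3.418)² · (0.2100 + 0.1771) / 0.0049
  = 11.6827 · 0.3871 / 0.0049
  = 922.94
Design effect: 2.0 × 922.94 = 1845.87.
Round up → n = 1846 per group.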